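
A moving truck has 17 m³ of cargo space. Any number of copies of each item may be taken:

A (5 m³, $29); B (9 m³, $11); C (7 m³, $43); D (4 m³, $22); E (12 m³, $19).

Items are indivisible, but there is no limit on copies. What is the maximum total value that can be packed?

$101

Best value-per-unit is C at 43/7; filling with it alone gives 2×43 = 86.
Optimal mix: 2×A + 1×C → volume 17, value 101.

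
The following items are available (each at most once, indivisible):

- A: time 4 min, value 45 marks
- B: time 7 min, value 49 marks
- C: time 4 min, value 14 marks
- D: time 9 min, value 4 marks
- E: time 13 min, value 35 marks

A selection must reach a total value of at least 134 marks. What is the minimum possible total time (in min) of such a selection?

28

Subsets with value ≥ 134, sorted by total time:
- A+B+C+E: time 28, value 143
- A+B+C+D+E: time 37, value 147
Minimum time: 28 min.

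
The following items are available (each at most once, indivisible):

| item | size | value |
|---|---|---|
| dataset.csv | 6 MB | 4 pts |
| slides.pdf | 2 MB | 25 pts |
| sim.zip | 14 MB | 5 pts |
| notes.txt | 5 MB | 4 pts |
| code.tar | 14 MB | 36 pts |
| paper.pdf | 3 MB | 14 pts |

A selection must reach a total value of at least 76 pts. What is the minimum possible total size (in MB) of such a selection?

Subsets with value ≥ 76, sorted by total size:
- slides.pdf+notes.txt+code.tar+paper.pdf: size 24, value 79
- dataset.csv+slides.pdf+code.tar+paper.pdf: size 25, value 79
- dataset.csv+slides.pdf+notes.txt+code.tar+paper.pdf: size 30, value 83
Minimum size: 24 MB.

24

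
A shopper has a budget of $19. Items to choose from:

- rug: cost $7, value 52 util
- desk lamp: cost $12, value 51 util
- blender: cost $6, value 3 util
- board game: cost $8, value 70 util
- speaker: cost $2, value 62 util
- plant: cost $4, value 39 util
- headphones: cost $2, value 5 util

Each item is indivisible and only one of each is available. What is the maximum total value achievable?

189 util

Check high-value combinations within $19:
- rug+board game+speaker+headphones: cost 7+8+2+2=19, value 52+70+62+5=189
- rug+board game+speaker: cost 7+8+2=17, value 52+70+62=184
- board game+speaker+plant+headphones: cost 8+2+4+2=16, value 70+62+39+5=176
- board game+speaker+plant: cost 8+2+4=14, value 70+62+39=171
Best: 189 util.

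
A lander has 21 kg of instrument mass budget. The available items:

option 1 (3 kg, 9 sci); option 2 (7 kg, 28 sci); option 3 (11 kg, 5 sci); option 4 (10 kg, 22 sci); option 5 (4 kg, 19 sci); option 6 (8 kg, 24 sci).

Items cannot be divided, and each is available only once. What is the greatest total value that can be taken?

Check high-value combinations within 21 kg:
- option 2+option 5+option 6: mass 7+4+8=19, value 28+19+24=71
- option 2+option 4+option 5: mass 7+10+4=21, value 28+22+19=69
- option 1+option 2+option 6: mass 3+7+8=18, value 9+28+24=61
- option 1+option 2+option 4: mass 3+7+10=20, value 9+28+22=59
Best: 71 sci.

71 sci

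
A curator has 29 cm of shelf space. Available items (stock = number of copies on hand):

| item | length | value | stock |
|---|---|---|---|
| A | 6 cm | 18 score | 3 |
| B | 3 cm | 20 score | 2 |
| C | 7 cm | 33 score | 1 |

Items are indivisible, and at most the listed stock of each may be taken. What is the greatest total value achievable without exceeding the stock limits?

109 score

Best selections within length 29 and stock limits:
- 2×A + 2×B + 1×C: length 25, value 109
- 3×A + 1×B + 1×C: length 28, value 107
- 3×A + 2×B: length 24, value 94
Best: 109 score.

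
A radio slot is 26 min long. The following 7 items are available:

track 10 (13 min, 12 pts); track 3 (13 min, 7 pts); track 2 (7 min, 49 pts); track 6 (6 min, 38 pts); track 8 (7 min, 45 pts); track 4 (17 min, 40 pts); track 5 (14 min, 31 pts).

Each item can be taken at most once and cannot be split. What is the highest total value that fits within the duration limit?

132 pts

Check high-value combinations within 26 min:
- track 2+track 6+track 8: duration 7+6+7=20, value 49+38+45=132
- track 10+track 2+track 6: duration 13+7+6=26, value 12+49+38=99
- track 10+track 6+track 8: duration 13+6+7=26, value 12+38+45=95
- track 2+track 8: duration 7+7=14, value 49+45=94
- track 3+track 2+track 6: duration 13+7+6=26, value 7+49+38=94
Best: 132 pts.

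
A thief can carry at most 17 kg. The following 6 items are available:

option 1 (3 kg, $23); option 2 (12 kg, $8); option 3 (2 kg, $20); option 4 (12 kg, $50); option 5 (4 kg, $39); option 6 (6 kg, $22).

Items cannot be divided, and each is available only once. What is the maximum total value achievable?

$104

This is a 0/1 knapsack; check combinations near the capacity.
- option 1+option 3+option 5+option 6: weight 3+2+4+6=15, value 23+20+39+22=104
- option 1+option 3+option 4: weight 3+2+12=17, value 23+20+50=93
- option 4+option 5: weight 12+4=16, value 50+39=89
- option 1+option 5+option 6: weight 3+4+6=13, value 23+39+22=84
- option 1+option 3+option 5: weight 3+2+4=9, value 23+20+39=82
Best: $104.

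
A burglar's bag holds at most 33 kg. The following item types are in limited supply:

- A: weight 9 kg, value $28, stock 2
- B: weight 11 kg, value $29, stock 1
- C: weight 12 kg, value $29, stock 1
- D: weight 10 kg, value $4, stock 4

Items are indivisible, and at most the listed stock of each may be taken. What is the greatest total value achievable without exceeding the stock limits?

Top feasible selections:
- 1×A + 1×B + 1×C: weight 32, value 86
- 2×A + 1×B: weight 29, value 85
- 2×A + 1×C: weight 30, value 85
Best: $86.

$86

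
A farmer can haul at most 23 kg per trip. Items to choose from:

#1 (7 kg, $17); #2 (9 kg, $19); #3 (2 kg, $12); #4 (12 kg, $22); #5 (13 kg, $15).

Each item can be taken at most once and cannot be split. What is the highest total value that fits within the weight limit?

$53

This is a 0/1 knapsack; check combinations near the capacity.
- #2+#3+#4: weight 9+2+12=23, value 19+12+22=53
- #1+#3+#4: weight 7+2+12=21, value 17+12+22=51
- #1+#2+#3: weight 7+9+2=18, value 17+19+12=48
- #1+#3+#5: weight 7+2+13=22, value 17+12+15=44
- #2+#4: weight 9+12=21, value 19+22=41
Best: $53.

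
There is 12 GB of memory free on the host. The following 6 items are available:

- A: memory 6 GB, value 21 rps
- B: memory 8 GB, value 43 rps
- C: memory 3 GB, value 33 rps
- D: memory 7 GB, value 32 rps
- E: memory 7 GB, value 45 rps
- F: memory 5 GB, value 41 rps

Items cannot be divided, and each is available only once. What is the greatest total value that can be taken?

86 rps

Check high-value combinations within 12 GB:
- E+F: memory 7+5=12, value 45+41=86
- C+E: memory 3+7=10, value 33+45=78
- B+C: memory 8+3=11, value 43+33=76
Best: 86 rps.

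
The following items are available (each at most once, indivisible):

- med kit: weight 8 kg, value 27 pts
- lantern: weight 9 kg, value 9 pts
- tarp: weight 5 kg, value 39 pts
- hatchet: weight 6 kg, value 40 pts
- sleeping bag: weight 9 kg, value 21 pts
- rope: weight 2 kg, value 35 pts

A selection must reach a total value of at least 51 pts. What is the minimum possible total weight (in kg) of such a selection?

Subsets with value ≥ 51, sorted by total weight:
- tarp+rope: weight 7, value 74
- hatchet+rope: weight 8, value 75
- med kit+rope: weight 10, value 62
- tarp+hatchet: weight 11, value 79
Minimum weight: 7 kg.

7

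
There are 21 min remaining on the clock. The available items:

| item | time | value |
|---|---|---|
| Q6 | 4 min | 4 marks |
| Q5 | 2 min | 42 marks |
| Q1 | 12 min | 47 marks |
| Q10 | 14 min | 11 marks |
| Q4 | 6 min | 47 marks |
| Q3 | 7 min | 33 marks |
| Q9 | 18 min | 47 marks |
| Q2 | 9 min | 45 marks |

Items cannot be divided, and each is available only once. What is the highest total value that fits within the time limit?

This is a 0/1 knapsack; check combinations near the capacity.
- Q6+Q5+Q4+Q2: time 4+2+6+9=21, value 4+42+47+45=138
- Q5+Q1+Q4: time 2+12+6=20, value 42+47+47=136
- Q5+Q4+Q2: time 2+6+9=17, value 42+47+45=134
Best: 138 marks.

138 marks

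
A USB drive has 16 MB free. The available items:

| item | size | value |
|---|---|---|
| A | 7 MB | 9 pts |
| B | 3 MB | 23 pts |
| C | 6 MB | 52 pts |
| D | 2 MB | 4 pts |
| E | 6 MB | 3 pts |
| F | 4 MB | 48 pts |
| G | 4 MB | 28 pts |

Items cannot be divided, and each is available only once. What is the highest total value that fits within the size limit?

132 pts

Check high-value combinations within 16 MB:
- C+D+F+G: size 6+2+4+4=16, value 52+4+48+28=132
- C+F+G: size 6+4+4=14, value 52+48+28=128
- B+C+D+F: size 3+6+2+4=15, value 23+52+4+48=127
- B+C+F: size 3+6+4=13, value 23+52+48=123
Best: 132 pts.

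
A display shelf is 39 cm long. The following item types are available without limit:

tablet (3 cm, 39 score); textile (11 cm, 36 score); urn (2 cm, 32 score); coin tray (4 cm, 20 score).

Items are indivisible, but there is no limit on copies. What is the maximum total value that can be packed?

615 score

Best value-per-unit is urn at 32/2; filling with it alone gives 19×32 = 608.
Optimal mix: 1×tablet + 18×urn → length 39, value 615.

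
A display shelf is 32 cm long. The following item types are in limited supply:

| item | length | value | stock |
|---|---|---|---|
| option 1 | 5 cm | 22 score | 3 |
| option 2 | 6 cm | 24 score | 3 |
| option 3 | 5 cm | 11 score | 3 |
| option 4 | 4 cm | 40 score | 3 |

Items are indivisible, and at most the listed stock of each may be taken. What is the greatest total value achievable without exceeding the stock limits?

Best selections within length 32 and stock limits:
- 3×option 1 + 1×option 3 + 3×option 4: length 32, value 197
- 3×option 2 + 3×option 4: length 30, value 192
Best: 197 score.

197 score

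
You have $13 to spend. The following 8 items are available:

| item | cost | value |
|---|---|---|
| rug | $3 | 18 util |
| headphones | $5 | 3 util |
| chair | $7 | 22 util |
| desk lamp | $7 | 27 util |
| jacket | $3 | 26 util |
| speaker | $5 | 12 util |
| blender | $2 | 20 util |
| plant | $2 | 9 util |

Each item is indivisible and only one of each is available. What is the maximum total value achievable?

76 util

Check high-value combinations within $13:
- rug+jacket+speaker+blender: cost 3+3+5+2=13, value 18+26+12+20=76
- rug+jacket+blender+plant: cost 3+3+2+2=10, value 18+26+20+9=73
- desk lamp+jacket+blender: cost 7+3+2=12, value 27+26+20=73
Best: 76 util.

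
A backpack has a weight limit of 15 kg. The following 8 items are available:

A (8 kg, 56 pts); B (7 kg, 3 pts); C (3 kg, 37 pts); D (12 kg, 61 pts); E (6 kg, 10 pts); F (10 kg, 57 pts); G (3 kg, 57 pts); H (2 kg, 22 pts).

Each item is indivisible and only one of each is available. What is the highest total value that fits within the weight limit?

150 pts

Check high-value combinations within 15 kg:
- A+C+G: weight 8+3+3=14, value 56+37+57=150
- F+G+H: weight 10+3+2=15, value 57+57+22=136
- A+G+H: weight 8+3+2=13, value 56+57+22=135
- C+E+G+H: weight 3+6+3+2=14, value 37+10+57+22=126
- B+C+G+H: weight 7+3+3+2=15, value 3+37+57+22=119
Best: 150 pts.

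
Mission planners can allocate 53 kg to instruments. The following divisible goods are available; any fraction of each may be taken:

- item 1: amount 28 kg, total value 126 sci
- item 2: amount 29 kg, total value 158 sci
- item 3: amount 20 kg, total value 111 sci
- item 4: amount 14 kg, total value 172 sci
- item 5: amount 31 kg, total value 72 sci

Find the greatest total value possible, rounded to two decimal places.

386.52

Take in order of value per unit:
- item 4 (172/14 per unit): all 14 → value 172, running total 172.00
- item 3 (111/20 per unit): all 20 → value 111, running total 283.00
- item 2 (158/29 per unit): 19 of 29 → value 19×158/29 = 103.5172, running total 386.52
Total 386.52.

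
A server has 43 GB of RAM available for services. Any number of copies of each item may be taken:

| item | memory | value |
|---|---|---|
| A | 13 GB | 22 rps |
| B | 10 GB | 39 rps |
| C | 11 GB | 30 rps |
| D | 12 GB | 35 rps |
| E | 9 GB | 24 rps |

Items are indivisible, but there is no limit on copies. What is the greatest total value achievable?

156 rps

Best value-per-unit is B at 39/10, and filling with it alone uses memory 4×10=40. No mix of the others beats 4×39 = 156.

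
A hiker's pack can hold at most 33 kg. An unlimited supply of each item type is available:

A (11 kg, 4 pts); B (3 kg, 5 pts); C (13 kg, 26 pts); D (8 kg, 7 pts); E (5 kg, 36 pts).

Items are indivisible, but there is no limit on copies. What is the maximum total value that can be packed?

221 pts

Best value-per-unit is E at 36/5; filling with it alone gives 6×36 = 216.
Optimal mix: 1×B + 6×E → weight 33, value 221.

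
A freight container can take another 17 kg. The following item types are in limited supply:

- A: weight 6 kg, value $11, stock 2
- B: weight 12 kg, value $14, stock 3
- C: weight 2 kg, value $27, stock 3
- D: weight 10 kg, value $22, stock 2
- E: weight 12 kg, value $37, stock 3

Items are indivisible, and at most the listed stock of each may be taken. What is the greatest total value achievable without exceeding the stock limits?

$103

Top feasible selections:
- 3×C + 1×D: weight 16, value 103
- 1×A + 3×C: weight 12, value 92
Best: $103.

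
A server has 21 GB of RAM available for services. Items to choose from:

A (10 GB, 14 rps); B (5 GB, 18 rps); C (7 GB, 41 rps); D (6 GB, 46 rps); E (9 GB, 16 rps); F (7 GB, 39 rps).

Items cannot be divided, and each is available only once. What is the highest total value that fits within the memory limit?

Check high-value combinations within 21 GB:
- C+D+F: memory 7+6+7=20, value 41+46+39=126
- B+C+D: memory 5+7+6=18, value 18+41+46=105
- B+D+F: memory 5+6+7=18, value 18+46+39=103
Best: 126 rps.

126 rps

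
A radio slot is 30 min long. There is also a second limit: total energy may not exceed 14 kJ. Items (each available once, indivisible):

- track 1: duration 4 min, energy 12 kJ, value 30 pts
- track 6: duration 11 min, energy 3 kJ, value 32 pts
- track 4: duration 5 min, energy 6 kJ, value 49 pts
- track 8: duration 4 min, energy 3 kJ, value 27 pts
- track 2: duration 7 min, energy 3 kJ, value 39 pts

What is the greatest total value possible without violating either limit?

120 pts

Feasible sets respecting both limits:
- track 6+track 4+track 2: duration 23, energy 12, value 120
- track 4+track 8+track 2: duration 16, energy 12, value 115
- track 6+track 4+track 8: duration 20, energy 12, value 108
Best: 120 pts.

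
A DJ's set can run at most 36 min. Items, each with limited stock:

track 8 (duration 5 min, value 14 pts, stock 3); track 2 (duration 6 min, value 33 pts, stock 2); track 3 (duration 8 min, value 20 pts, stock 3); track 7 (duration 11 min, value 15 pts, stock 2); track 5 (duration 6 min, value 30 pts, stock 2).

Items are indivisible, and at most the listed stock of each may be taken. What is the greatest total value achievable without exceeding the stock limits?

Best selections within duration 36 and stock limits:
- 2×track 8 + 2×track 2 + 2×track 5: duration 34, value 154
- 2×track 2 + 1×track 3 + 2×track 5: duration 32, value 146
- 2×track 8 + 2×track 2 + 1×track 3 + 1×track 5: duration 36, value 144
- 2×track 2 + 1×track 7 + 2×track 5: duration 35, value 141
Best: 154 pts.

154 pts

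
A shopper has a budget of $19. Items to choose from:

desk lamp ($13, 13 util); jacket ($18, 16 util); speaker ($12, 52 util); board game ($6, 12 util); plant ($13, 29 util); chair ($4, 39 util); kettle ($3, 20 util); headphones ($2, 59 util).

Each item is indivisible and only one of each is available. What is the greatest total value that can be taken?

Check high-value combinations within $19:
- speaker+chair+headphones: cost 12+4+2=18, value 52+39+59=150
- speaker+kettle+headphones: cost 12+3+2=17, value 52+20+59=131
- board game+chair+kettle+headphones: cost 6+4+3+2=15, value 12+39+20+59=130
Best: 150 util.

150 util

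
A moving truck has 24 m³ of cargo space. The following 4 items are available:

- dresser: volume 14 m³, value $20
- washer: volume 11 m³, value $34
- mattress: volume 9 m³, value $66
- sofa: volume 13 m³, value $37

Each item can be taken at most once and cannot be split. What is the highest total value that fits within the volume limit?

Check high-value combinations within 24 m³:
- mattress+sofa: volume 9+13=22, value 66+37=103
- washer+mattress: volume 11+9=20, value 34+66=100
- dresser+mattress: volume 14+9=23, value 20+66=86
- washer+sofa: volume 11+13=24, value 34+37=71
Best: $103.

$103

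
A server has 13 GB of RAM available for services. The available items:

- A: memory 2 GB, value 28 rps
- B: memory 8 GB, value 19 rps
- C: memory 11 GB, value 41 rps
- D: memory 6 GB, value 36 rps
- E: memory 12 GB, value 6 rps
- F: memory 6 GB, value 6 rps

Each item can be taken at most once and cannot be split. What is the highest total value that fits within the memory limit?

Check high-value combinations within 13 GB:
- A+C: memory 2+11=13, value 28+41=69
- A+D: memory 2+6=8, value 28+36=64
- A+B: memory 2+8=10, value 28+19=47
- D+F: memory 6+6=12, value 36+6=42
- C: memory 11, value 41
Best: 69 rps.

69 rps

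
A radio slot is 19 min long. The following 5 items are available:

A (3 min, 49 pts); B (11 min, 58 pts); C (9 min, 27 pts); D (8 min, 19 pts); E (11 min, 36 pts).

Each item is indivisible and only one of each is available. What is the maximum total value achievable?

107 pts

This is a 0/1 knapsack; check combinations near the capacity.
- A+B: duration 3+11=14, value 49+58=107
- A+E: duration 3+11=14, value 49+36=85
- B+D: duration 11+8=19, value 58+19=77
Best: 107 pts.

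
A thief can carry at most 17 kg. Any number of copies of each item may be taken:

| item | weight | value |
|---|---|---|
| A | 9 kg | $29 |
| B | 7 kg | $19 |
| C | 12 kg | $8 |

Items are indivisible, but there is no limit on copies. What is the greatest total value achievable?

$48

Best value-per-unit is A at 29/9; filling with it alone gives 1×29 = 29.
Optimal mix: 1×A + 1×B → weight 16, value 48.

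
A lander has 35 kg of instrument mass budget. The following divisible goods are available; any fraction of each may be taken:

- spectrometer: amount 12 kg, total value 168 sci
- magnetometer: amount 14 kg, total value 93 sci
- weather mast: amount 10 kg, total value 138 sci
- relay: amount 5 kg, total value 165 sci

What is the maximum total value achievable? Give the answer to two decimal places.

524.14

Take in order of value per unit:
- relay (165/5 per unit): all 5 → value 165, running total 165.00
- spectrometer (168/12 per unit): all 12 → value 168, running total 333.00
- weather mast (138/10 per unit): all 10 → value 138, running total 471.00
- magnetometer (93/14 per unit): 8 of 14 → value 8×93/14 = 53.1429, running total 524.14
Total 524.14.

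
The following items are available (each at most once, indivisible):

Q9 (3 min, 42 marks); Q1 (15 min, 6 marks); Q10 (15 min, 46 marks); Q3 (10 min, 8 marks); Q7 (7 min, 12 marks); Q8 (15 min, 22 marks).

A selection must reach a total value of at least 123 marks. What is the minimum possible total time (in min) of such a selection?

Subsets with value ≥ 123, sorted by total time:
- Q9+Q10+Q3+Q7+Q8: time 50, value 130
- Q9+Q1+Q10+Q7+Q8: time 55, value 128
Minimum time: 50 min.

50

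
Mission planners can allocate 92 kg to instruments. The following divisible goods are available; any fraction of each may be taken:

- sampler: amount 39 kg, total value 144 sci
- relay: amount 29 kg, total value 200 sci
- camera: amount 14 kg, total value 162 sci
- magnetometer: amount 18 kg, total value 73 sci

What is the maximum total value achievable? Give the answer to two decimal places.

549.46

Take in order of value per unit:
- camera (162/14 per unit): all 14 → value 162, running total 162.00
- relay (200/29 per unit): all 29 → value 200, running total 362.00
- magnetometer (73/18 per unit): all 18 → value 73, running total 435.00
- sampler (144/39 per unit): 31 of 39 → value 31×144/39 = 114.4615, running total 549.46
Total 549.46.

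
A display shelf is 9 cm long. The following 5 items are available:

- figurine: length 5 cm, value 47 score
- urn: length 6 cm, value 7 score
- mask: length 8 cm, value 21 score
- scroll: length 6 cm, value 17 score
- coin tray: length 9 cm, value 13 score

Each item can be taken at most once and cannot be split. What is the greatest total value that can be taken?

47 score

This is a 0/1 knapsack; check combinations near the capacity.
- figurine: length 5, value 47
- mask: length 8, value 21
- scroll: length 6, value 17
- coin tray: length 9, value 13
- urn: length 6, value 7
Best: 47 score.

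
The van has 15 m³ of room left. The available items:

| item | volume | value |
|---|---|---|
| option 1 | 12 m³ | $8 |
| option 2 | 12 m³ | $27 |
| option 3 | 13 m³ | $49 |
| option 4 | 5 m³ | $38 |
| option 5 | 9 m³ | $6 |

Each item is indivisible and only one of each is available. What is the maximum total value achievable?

$49

This is a 0/1 knapsack; check combinations near the capacity.
- option 3: volume 13, value 49
- option 4+option 5: volume 5+9=14, value 38+6=44
- option 4: volume 5, value 38
Best: $49.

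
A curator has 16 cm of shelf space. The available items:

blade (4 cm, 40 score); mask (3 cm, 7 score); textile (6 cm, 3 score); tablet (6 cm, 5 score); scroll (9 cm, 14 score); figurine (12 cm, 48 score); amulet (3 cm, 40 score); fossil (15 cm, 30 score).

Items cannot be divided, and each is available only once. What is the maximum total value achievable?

94 score

This is a 0/1 knapsack; check combinations near the capacity.
- blade+scroll+amulet: length 4+9+3=16, value 40+14+40=94
- blade+mask+tablet+amulet: length 4+3+6+3=16, value 40+7+5+40=92
- blade+mask+textile+amulet: length 4+3+6+3=16, value 40+7+3+40=90
- figurine+amulet: length 12+3=15, value 48+40=88
- blade+figurine: length 4+12=16, value 40+48=88
Best: 94 score.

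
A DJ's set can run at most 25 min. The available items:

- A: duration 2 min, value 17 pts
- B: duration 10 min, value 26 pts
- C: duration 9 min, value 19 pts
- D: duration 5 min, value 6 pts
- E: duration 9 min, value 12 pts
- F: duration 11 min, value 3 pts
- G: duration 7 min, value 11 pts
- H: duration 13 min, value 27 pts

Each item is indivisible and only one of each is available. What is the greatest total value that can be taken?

Check high-value combinations within 25 min:
- A+B+H: duration 2+10+13=25, value 17+26+27=70
- A+C+H: duration 2+9+13=24, value 17+19+27=63
- A+B+C: duration 2+10+9=21, value 17+26+19=62
- A+B+D+G: duration 2+10+5+7=24, value 17+26+6+11=60
- A+E+H: duration 2+9+13=24, value 17+12+27=56
Best: 70 pts.

70 pts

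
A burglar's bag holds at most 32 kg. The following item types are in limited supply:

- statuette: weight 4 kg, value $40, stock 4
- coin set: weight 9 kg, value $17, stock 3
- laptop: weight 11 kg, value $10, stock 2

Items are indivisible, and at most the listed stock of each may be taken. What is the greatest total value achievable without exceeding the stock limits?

$177

Best selections within weight 32 and stock limits:
- 4×statuette + 1×coin set: weight 25, value 177
- 4×statuette + 1×laptop: weight 27, value 170
- 4×statuette: weight 16, value 160
- 3×statuette + 2×coin set: weight 30, value 154
Best: $177.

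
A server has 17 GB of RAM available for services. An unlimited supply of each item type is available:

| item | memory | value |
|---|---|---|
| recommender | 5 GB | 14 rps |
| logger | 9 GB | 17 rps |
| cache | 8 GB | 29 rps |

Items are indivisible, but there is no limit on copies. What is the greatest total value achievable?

58 rps

Best value-per-unit is cache at 29/8, and filling with it alone uses memory 2×8=16. No mix of the others beats 2×29 = 58.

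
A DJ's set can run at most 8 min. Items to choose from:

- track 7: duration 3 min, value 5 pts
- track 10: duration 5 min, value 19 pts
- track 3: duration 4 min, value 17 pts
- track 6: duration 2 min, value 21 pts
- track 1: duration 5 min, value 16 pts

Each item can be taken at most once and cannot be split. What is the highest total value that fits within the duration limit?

Check high-value combinations within 8 min:
- track 10+track 6: duration 5+2=7, value 19+21=40
- track 3+track 6: duration 4+2=6, value 17+21=38
- track 6+track 1: duration 2+5=7, value 21+16=37
Best: 40 pts.

40 pts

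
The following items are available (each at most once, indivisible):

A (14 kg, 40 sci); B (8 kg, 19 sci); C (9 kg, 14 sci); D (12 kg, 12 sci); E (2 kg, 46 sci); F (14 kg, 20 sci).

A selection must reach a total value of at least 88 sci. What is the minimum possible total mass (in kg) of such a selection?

24

Subsets with value ≥ 88, sorted by total mass:
- A+B+E: mass 24, value 105
- A+C+E: mass 25, value 100
- A+D+E: mass 28, value 98
Minimum mass: 24 kg.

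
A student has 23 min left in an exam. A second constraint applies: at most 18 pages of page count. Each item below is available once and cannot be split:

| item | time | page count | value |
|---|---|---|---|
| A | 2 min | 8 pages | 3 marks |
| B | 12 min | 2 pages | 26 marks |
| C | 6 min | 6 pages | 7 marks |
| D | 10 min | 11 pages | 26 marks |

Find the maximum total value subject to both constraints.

52 marks

Feasible sets respecting both limits:
- B+D: time 22, page count 13, value 52
- A+B+C: time 20, page count 16, value 36
- B+C: time 18, page count 8, value 33
- C+D: time 16, page count 17, value 33
Best: 52 marks.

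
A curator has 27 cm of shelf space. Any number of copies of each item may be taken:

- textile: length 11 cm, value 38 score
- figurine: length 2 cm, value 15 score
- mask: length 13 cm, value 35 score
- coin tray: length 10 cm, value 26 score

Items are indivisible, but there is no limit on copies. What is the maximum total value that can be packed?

195 score

Best value-per-unit is figurine at 15/2, and filling with it alone uses length 13×2=26. No mix of the others beats 13×15 = 195.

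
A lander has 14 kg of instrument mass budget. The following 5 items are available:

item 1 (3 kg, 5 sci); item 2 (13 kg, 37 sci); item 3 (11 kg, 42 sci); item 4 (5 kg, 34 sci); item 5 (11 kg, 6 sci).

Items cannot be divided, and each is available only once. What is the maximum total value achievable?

47 sci

Check high-value combinations within 14 kg:
- item 1+item 3: mass 3+11=14, value 5+42=47
- item 3: mass 11, value 42
- item 1+item 4: mass 3+5=8, value 5+34=39
- item 2: mass 13, value 37
- item 4: mass 5, value 34
Best: 47 sci.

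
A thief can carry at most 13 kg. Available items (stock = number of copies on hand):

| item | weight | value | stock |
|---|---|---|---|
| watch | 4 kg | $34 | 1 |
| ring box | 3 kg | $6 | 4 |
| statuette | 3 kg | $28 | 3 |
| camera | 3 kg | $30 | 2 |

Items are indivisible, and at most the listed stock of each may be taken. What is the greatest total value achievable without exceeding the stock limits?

Top feasible selections:
- 1×watch + 1×statuette + 2×camera: weight 13, value 122
- 1×watch + 2×statuette + 1×camera: weight 13, value 120
- 1×watch + 3×statuette: weight 13, value 118
- 2×statuette + 2×camera: weight 12, value 116
Best: $122.

$122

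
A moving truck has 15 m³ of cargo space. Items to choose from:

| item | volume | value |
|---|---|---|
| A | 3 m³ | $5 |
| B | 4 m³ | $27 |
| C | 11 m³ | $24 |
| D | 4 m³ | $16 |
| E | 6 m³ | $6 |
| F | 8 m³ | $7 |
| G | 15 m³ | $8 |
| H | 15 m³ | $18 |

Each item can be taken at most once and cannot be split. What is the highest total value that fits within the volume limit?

$51

Check high-value combinations within 15 m³:
- B+C: volume 4+11=15, value 27+24=51
- B+D+E: volume 4+4+6=14, value 27+16+6=49
- A+B+D: volume 3+4+4=11, value 5+27+16=48
- B+D: volume 4+4=8, value 27+16=43
Best: $51.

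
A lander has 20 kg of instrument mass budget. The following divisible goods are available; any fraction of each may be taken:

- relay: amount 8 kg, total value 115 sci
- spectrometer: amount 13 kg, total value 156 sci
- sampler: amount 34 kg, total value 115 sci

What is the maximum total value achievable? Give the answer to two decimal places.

259.00

Take in order of value per unit:
- relay (115/8 per unit): all 8 → value 115, running total 115.00
- spectrometer (156/13 per unit): 12 of 13 → value 12×156/13 = 144.0000, running total 259.00
Total 259.00.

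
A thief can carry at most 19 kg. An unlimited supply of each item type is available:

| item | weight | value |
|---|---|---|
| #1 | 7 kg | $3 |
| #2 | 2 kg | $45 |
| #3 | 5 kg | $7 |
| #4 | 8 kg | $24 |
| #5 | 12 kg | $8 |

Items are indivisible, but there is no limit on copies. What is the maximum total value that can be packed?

$405

Best value-per-unit is #2 at 45/2, and filling with it alone uses weight 9×2=18. No mix of the others beats 9×45 = 405.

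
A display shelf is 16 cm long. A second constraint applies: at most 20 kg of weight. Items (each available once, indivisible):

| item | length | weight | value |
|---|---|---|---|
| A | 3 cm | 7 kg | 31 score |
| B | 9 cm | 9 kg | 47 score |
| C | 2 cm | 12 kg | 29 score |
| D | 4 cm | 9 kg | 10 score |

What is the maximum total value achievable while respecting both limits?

Feasible sets respecting both limits:
- A+B: length 12, weight 16, value 78
- A+C: length 5, weight 19, value 60
- B+D: length 13, weight 18, value 57
- B: length 9, weight 9, value 47
Best: 78 score.

78 score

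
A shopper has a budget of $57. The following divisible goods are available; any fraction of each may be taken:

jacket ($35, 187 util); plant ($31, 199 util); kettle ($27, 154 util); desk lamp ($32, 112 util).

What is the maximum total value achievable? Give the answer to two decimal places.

Take in order of value per unit:
- plant (199/31 per unit): all 31 → value 199, running total 199.00
- kettle (154/27 per unit): 26 of 27 → value 26×154/27 = 148.2963, running total 347.30
Total 347.30.

347.30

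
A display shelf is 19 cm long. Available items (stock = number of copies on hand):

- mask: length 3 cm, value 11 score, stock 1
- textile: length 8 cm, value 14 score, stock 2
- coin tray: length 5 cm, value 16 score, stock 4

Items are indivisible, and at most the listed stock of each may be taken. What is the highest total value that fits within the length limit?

59 score

Best selections within length 19 and stock limits:
- 1×mask + 3×coin tray: length 18, value 59
- 3×coin tray: length 15, value 48
- 1×textile + 2×coin tray: length 18, value 46
- 1×mask + 2×coin tray: length 13, value 43
Best: 59 score.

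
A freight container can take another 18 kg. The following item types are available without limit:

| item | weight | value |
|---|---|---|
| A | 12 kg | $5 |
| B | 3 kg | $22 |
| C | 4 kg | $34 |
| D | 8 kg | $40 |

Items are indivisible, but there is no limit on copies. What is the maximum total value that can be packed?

Best value-per-unit is C at 34/4; filling with it alone gives 4×34 = 136.
Optimal mix: 2×B + 3×C → weight 18, value 146.

$146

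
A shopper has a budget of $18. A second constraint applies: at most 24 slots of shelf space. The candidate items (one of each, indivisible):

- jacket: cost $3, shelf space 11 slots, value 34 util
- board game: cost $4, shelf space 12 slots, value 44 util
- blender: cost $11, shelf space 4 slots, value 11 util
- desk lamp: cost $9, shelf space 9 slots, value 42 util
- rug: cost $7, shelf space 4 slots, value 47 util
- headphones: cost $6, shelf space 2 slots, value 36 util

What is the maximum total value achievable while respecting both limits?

127 util

Feasible sets respecting both limits:
- board game+rug+headphones: cost 17, shelf space 18, value 127
- jacket+rug+headphones: cost 16, shelf space 17, value 117
- jacket+desk lamp+headphones: cost 18, shelf space 22, value 112
Best: 127 util.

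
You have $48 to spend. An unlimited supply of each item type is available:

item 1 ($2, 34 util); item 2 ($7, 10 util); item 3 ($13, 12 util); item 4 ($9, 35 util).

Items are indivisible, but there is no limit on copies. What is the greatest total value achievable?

Best value-per-unit is item 1 at 34/2, and filling with it alone uses cost 24×2=48. No mix of the others beats 24×34 = 816.

816 util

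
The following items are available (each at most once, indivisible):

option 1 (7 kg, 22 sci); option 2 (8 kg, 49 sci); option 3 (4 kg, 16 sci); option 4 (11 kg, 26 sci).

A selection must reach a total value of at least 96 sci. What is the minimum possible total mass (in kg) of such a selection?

26

Subsets with value ≥ 96, sorted by total mass:
- option 1+option 2+option 4: mass 26, value 97
- option 1+option 2+option 3+option 4: mass 30, value 113
Minimum mass: 26 kg.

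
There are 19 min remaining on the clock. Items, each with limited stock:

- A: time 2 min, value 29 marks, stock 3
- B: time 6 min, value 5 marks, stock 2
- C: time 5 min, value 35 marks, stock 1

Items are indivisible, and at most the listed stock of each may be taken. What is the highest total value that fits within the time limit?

Best selections within time 19 and stock limits:
- 3×A + 1×B + 1×C: time 17, value 127
- 3×A + 1×C: time 11, value 122
Best: 127 marks.

127 marks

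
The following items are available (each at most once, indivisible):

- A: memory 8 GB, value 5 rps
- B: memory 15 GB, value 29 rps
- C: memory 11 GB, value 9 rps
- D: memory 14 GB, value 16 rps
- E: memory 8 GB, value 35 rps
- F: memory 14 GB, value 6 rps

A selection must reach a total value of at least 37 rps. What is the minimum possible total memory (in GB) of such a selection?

16

Subsets with value ≥ 37, sorted by total memory:
- A+E: memory 16, value 40
- C+E: memory 19, value 44
- D+E: memory 22, value 51
- E+F: memory 22, value 41
Minimum memory: 16 GB.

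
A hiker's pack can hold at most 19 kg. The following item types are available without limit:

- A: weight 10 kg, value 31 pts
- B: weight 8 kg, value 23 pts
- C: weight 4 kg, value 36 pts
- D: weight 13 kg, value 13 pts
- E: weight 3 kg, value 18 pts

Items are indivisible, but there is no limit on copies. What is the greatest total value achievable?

162 pts

Best value-per-unit is C at 36/4; filling with it alone gives 4×36 = 144.
Optimal mix: 4×C + 1×E → weight 19, value 162.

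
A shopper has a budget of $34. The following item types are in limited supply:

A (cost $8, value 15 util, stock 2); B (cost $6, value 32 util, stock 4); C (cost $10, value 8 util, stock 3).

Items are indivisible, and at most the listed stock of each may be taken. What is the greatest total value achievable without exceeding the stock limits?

143 util

Top feasible selections:
- 1×A + 4×B: cost 32, value 143
- 4×B + 1×C: cost 34, value 136
- 4×B: cost 24, value 128
- 2×A + 3×B: cost 34, value 126
Best: 143 util.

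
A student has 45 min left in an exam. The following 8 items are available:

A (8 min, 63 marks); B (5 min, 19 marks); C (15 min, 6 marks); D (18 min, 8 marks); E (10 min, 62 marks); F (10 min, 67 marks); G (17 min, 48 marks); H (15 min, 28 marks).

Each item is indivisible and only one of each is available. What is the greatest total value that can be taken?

240 marks

This is a 0/1 knapsack; check combinations near the capacity.
- A+E+F+G: time 8+10+10+17=45, value 63+62+67+48=240
- A+E+F+H: time 8+10+10+15=43, value 63+62+67+28=220
- A+B+E+F: time 8+5+10+10=33, value 63+19+62+67=211
- A+C+E+F: time 8+15+10+10=43, value 63+6+62+67=198
- A+B+F+G: time 8+5+10+17=40, value 63+19+67+48=197
Best: 240 marks.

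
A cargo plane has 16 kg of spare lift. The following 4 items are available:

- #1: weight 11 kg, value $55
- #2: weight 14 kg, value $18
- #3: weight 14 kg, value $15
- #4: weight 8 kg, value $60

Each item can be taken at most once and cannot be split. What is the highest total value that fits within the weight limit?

Check high-value combinations within 16 kg:
- #4: weight 8, value 60
- #1: weight 11, value 55
- #2: weight 14, value 18
Best: $60.

$60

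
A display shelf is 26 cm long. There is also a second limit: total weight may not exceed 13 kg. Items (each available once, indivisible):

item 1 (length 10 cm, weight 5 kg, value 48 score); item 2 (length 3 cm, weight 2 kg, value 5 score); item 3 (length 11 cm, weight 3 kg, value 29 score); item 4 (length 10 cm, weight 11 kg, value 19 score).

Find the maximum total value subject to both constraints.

82 score

Feasible sets respecting both limits:
- item 1+item 2+item 3: length 24, weight 10, value 82
- item 1+item 3: length 21, weight 8, value 77
- item 1+item 2: length 13, weight 7, value 53
Best: 82 score.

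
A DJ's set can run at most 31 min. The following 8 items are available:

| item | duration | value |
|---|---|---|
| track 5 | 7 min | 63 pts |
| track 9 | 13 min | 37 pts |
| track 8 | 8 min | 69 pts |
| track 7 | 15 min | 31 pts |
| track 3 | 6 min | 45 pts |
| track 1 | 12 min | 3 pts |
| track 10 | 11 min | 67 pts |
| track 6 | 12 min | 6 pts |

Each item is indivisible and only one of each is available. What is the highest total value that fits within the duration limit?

Check high-value combinations within 31 min:
- track 5+track 8+track 10: duration 7+8+11=26, value 63+69+67=199
- track 8+track 3+track 10: duration 8+6+11=25, value 69+45+67=181
- track 5+track 8+track 3: duration 7+8+6=21, value 63+69+45=177
- track 5+track 3+track 10: duration 7+6+11=24, value 63+45+67=175
- track 5+track 9+track 8: duration 7+13+8=28, value 63+37+69=169
Best: 199 pts.

199 pts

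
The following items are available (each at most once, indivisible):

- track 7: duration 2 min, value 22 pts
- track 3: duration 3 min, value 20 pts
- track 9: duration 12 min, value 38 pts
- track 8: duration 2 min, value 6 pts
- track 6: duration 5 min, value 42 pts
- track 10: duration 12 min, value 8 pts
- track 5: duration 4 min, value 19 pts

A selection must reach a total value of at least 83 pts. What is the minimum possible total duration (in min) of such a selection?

Subsets with value ≥ 83, sorted by total duration:
- track 7+track 3+track 6: duration 10, value 84
- track 7+track 6+track 5: duration 11, value 83
- track 7+track 3+track 8+track 6: duration 12, value 90
- track 7+track 8+track 6+track 5: duration 13, value 89
Minimum duration: 10 min.

10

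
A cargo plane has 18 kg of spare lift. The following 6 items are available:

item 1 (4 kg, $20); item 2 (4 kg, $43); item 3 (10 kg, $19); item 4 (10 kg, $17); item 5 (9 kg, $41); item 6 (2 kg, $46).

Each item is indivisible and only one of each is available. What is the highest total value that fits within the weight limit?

$130

Check high-value combinations within 18 kg:
- item 2+item 5+item 6: weight 4+9+2=15, value 43+41+46=130
- item 1+item 2+item 6: weight 4+4+2=10, value 20+43+46=109
- item 2+item 3+item 6: weight 4+10+2=16, value 43+19+46=108
Best: $130.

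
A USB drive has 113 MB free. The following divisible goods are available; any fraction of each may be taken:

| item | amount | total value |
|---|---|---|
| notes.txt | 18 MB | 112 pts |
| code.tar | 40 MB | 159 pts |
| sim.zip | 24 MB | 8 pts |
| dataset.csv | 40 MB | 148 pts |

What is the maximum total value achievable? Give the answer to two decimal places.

424.00

Take in order of value per unit:
- notes.txt (112/18 per unit): all 18 → value 112, running total 112.00
- code.tar (159/40 per unit): all 40 → value 159, running total 271.00
- dataset.csv (148/40 per unit): all 40 → value 148, running total 419.00
- sim.zip (8/24 per unit): 15 of 24 → value 15×8/24 = 5.0000, running total 424.00
Total 424.00.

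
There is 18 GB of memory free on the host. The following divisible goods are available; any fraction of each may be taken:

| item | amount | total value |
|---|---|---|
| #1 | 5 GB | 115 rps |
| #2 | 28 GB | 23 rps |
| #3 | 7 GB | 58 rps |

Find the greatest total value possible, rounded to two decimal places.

Take in order of value per unit:
- #1 (115/5 per unit): all 5 → value 115, running total 115.00
- #3 (58/7 per unit): all 7 → value 58, running total 173.00
- #2 (23/28 per unit): 6 of 28 → value 6×23/28 = 4.9286, running total 177.93
Total 177.93.

177.93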